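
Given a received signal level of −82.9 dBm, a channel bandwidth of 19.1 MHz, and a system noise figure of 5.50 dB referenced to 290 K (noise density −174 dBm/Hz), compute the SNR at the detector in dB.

Noise floor: N = −174 + 10 log₁₀(B) + NF
10 log₁₀(1.91×10⁷) = 72.81 dB
N = −174 + 72.81 + 5.50 = −95.69 dBm
SNR = P_sig − N = −82.9 − (−95.69) = 12.79 dB → 12.8 dB

12.8 dB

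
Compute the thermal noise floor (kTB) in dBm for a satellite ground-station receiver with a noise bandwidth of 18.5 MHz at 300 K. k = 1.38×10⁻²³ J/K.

P_n = kTB = 1.38×10⁻²³ × 300 × 1.85×10⁷ = 7.66×10⁻¹⁴ W
In dBm: 10 log₁₀(7.66×10⁻¹⁴ / 10⁻³) = −101.2 dBm

−101.2 dBm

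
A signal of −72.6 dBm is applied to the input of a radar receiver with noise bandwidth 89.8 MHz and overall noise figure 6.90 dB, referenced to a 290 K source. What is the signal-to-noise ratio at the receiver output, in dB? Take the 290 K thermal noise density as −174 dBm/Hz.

15.0 dB

Noise floor: N = −174 + 10 log₁₀(B) + NF
10 log₁₀(8.98×10⁷) = 79.53 dB
N = −174 + 79.53 + 6.90 = −87.57 dBm
SNR = P_sig − N = −72.6 − (−87.57) = 14.97 dB → 15.0 dB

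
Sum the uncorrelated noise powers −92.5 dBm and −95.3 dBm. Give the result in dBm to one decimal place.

−90.7 dBm

Convert to linear, add, convert back:
P₁ = 5.62×10⁻¹³ W, P₂ = 2.95×10⁻¹³ W
P_tot = 8.57×10⁻¹³ W → 10 log₁₀(P_tot / 10⁻³) = −90.7 dBm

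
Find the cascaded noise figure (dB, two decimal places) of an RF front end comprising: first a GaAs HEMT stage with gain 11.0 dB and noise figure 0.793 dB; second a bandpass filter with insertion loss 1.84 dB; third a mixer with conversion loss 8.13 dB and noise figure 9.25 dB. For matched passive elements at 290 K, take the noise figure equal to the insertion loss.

3.31 dB

Convert to linear (a loss of L dB is a gain of −L dB): F_i = 10^(NF_i/10), G_i = 10^(G_i,dB/10)
  Stage 1: F_1 = 10^(0.793/10) = 1.200, G_1 = 10^(11.0/10) = 12.59
  Stage 2: F_2 = 10^(1.84/10) = 1.528, G_2 = 10^(−1.84/10) = 0.6546
  Stage 3: F_3 = 10^(9.25/10) = 8.414, G_3 = 10^(−8.13/10) = 0.1538
Friis cascade:
  F = 1.200 + (1.528 − 1)/12.59 + (8.414 − 1)/8.241 = 2.142
NF = 10 log₁₀(2.142) = 3.31 dB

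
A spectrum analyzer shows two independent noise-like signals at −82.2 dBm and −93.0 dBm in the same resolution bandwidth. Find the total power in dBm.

Convert to linear, add, convert back:
P₁ = 6.03×10⁻¹² W, P₂ = 5.01×10⁻¹³ W
P_tot = 6.53×10⁻¹² W → 10 log₁₀(P_tot / 10⁻³) = −81.9 dBm

−81.9 dBm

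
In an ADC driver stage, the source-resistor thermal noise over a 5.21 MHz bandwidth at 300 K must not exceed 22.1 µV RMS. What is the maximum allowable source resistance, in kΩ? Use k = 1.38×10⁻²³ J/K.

5.66 kΩ

Johnson–Nyquist: V_n = √(4kTRB) ⇒ R = V_n² / (4kTB)
4kTB = 4 × 1.38×10⁻²³ × 300 × 5.21×10⁶ = 8.63×10⁻¹⁴
R = (2.21×10⁻⁵)² / 8.63×10⁻¹⁴ = 5.66×10³ Ω = 5.66 kΩ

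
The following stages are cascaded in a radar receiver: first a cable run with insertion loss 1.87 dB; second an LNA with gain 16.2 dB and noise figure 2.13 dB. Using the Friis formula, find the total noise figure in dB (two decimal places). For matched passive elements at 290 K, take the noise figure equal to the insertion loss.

Convert to linear (a loss of L dB is a gain of −L dB): F_i = 10^(NF_i/10), G_i = 10^(G_i,dB/10)
  Stage 1: F_1 = 10^(1.87/10) = 1.538, G_1 = 10^(−1.87/10) = 0.6501
  Stage 2: F_2 = 10^(2.13/10) = 1.633, G_2 = 10^(16.2/10) = 41.69
Friis cascade:
  F = 1.538 + (1.633 − 1)/0.6501 = 2.512
NF = 10 log₁₀(2.512) = 4.00 dB

4.00 dB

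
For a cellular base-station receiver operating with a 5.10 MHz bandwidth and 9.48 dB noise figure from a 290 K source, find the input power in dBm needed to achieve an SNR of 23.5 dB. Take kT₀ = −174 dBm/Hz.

−73.9 dBm

Sensitivity = −174 + 10 log₁₀(B) + NF + SNR_min
= −174 + 67.08 + 9.48 + 23.5
= −73.94 dBm → −73.9 dBm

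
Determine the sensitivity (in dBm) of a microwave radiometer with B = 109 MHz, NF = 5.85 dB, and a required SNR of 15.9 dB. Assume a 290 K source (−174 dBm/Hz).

−71.9 dBm

Sensitivity = −174 + 10 log₁₀(B) + NF + SNR_min
= −174 + 80.37 + 5.85 + 15.9
= −71.88 dBm → −71.9 dBm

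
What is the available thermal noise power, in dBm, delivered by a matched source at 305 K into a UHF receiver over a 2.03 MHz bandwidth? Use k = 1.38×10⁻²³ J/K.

−110.7 dBm

P_n = kTB = 1.38×10⁻²³ × 305 × 2.03×10⁶ = 8.54×10⁻¹⁵ W
In dBm: 10 log₁₀(8.54×10⁻¹⁵ / 10⁻³) = −110.7 dBm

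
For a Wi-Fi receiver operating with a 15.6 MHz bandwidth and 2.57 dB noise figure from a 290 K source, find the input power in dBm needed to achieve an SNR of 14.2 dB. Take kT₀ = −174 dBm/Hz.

Sensitivity = −174 + 10 log₁₀(B) + NF + SNR_min
= −174 + 71.93 + 2.57 + 14.2
= −85.30 dBm → −85.3 dBm

−85.3 dBm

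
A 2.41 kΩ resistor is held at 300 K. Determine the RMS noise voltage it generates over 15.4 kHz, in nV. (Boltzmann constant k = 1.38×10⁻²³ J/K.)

V_n = √(4kTRB)
4kTRB = 4 × 1.38×10⁻²³ × 300 × 2.41×10³ × 1.54×10⁴ = 6.15×10⁻¹³ V²
V_n = √(6.15×10⁻¹³) = 7.84×10⁻⁷ V = 784 nV

784 nV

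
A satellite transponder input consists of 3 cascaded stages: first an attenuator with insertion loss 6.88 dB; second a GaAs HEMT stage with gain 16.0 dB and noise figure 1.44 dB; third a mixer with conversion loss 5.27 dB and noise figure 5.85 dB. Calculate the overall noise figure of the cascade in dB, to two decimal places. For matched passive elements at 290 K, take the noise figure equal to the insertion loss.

8.54 dB

Convert to linear (a loss of L dB is a gain of −L dB): F_i = 10^(NF_i/10), G_i = 10^(G_i,dB/10)
  Stage 1: F_1 = 10^(6.88/10) = 4.875, G_1 = 10^(−6.88/10) = 0.2051
  Stage 2: F_2 = 10^(1.44/10) = 1.393, G_2 = 10^(16.0/10) = 39.81
  Stage 3: F_3 = 10^(5.85/10) = 3.846, G_3 = 10^(−5.27/10) = 0.2972
Friis cascade:
  F = 4.875 + (1.393 − 1)/0.2051 + (3.846 − 1)/8.166 = 7.141
NF = 10 log₁₀(7.141) = 8.54 dB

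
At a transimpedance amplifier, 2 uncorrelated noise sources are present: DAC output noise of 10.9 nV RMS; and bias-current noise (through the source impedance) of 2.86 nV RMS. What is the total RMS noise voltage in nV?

11.3 nV

Uncorrelated sources add in power (mean-square): V_tot = √(ΣV_i²)
V_tot = √[(1.09×10⁻⁸)² + (2.86×10⁻⁹)²] = 1.13×10⁻⁸ V = 11.3 nV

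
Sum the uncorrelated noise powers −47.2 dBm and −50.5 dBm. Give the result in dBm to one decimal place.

Convert to linear, add, convert back:
P₁ = 1.91×10⁻⁸ W, P₂ = 8.91×10⁻⁹ W
P_tot = 2.80×10⁻⁸ W → 10 log₁₀(P_tot / 10⁻³) = −45.5 dBm

−45.5 dBm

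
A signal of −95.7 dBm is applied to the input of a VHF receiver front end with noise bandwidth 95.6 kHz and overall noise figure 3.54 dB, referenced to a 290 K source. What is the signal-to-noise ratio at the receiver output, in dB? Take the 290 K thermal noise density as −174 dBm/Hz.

25.0 dB

Noise floor: N = −174 + 10 log₁₀(B) + NF
10 log₁₀(9.56×10⁴) = 49.8 dB
N = −174 + 49.8 + 3.54 = −120.66 dBm
SNR = P_sig − N = −95.7 − (−120.66) = 24.96 dB → 25.0 dB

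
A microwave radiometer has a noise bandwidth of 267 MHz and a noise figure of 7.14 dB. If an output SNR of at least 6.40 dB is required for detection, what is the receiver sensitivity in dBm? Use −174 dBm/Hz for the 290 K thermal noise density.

Sensitivity = −174 + 10 log₁₀(B) + NF + SNR_min
= −174 + 84.27 + 7.14 + 6.40
= −76.19 dBm → −76.2 dBm

−76.2 dBm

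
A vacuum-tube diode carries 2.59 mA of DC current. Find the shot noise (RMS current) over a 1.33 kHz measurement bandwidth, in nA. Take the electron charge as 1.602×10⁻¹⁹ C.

1.05 nA

I_n = √(2qI·B)
2qI·B = 2 × 1.602×10⁻¹⁹ × 2.59×10⁻³ × 1.33×10³ = 1.10×10⁻¹⁸ A²
I_n = √(1.10×10⁻¹⁸) = 1.05×10⁻⁹ A = 1.05 nA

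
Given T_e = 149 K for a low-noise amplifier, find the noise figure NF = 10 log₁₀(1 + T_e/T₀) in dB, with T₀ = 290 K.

1.80 dB

F = 1 + T_e/T₀ = 1 + 149/290 = 1.51379
NF = 10 log₁₀(1.51379) = 1.80 dB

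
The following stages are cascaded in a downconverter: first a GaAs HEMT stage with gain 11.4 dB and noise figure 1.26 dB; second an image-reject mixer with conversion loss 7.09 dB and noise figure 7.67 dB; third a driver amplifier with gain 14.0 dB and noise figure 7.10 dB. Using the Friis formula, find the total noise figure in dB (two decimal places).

5.08 dB

Convert to linear (a loss of L dB is a gain of −L dB): F_i = 10^(NF_i/10), G_i = 10^(G_i,dB/10)
  Stage 1: F_1 = 10^(1.26/10) = 1.337, G_1 = 10^(11.4/10) = 13.80
  Stage 2: F_2 = 10^(7.67/10) = 5.848, G_2 = 10^(−7.09/10) = 0.1954
  Stage 3: F_3 = 10^(7.10/10) = 5.129, G_3 = 10^(14.0/10) = 25.12
Friis cascade:
  F = 1.337 + (5.848 − 1)/13.80 + (5.129 − 1)/2.698 = 3.218
NF = 10 log₁₀(3.218) = 5.08 dB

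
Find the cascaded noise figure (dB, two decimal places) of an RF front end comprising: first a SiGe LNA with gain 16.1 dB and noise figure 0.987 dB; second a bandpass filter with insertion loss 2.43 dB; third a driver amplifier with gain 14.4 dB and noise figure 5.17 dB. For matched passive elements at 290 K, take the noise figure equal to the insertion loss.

Convert to linear (a loss of L dB is a gain of −L dB): F_i = 10^(NF_i/10), G_i = 10^(G_i,dB/10)
  Stage 1: F_1 = 10^(0.987/10) = 1.255, G_1 = 10^(16.1/10) = 40.74
  Stage 2: F_2 = 10^(2.43/10) = 1.750, G_2 = 10^(−2.43/10) = 0.5715
  Stage 3: F_3 = 10^(5.17/10) = 3.289, G_3 = 10^(14.4/10) = 27.54
Friis cascade:
  F = 1.255 + (1.750 − 1)/40.74 + (3.289 − 1)/23.28 = 1.372
NF = 10 log₁₀(1.372) = 1.37 dB

1.37 dB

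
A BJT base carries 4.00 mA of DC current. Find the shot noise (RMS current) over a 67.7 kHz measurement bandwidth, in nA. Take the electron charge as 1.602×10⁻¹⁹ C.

I_n = √(2qI·B)
2qI·B = 2 × 1.602×10⁻¹⁹ × 4.00×10⁻³ × 6.77×10⁴ = 8.68×10⁻¹⁷ A²
I_n = √(8.68×10⁻¹⁷) = 9.31×10⁻⁹ A = 9.31 nA

9.31 nA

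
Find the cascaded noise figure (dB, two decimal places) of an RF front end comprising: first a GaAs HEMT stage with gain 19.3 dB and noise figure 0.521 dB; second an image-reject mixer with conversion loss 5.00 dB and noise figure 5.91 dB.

Convert to linear (a loss of L dB is a gain of −L dB): F_i = 10^(NF_i/10), G_i = 10^(G_i,dB/10)
  Stage 1: F_1 = 10^(0.521/10) = 1.127, G_1 = 10^(19.3/10) = 85.11
  Stage 2: F_2 = 10^(5.91/10) = 3.899, G_2 = 10^(−5.00/10) = 0.3162
Friis cascade:
  F = 1.127 + (3.899 − 1)/85.11 = 1.162
NF = 10 log₁₀(1.162) = 0.65 dB

0.65 dB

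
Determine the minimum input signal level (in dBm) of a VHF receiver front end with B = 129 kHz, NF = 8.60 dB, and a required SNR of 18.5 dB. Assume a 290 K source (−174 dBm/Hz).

Sensitivity = −174 + 10 log₁₀(B) + NF + SNR_min
= −174 + 51.11 + 8.60 + 18.5
= −95.79 dBm → −95.8 dBm

−95.8 dBm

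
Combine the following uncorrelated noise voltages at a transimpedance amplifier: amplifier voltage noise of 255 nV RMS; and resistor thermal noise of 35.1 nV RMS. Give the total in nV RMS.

Uncorrelated sources add in power (mean-square): V_tot = √(ΣV_i²)
V_tot = √[(2.55×10⁻⁷)² + (3.51×10⁻⁸)²] = 2.57×10⁻⁷ V = 257 nV

257 nV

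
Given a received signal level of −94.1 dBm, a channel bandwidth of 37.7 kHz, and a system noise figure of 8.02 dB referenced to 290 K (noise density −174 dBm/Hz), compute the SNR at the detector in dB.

Noise floor: N = −174 + 10 log₁₀(B) + NF
10 log₁₀(3.77×10⁴) = 45.76 dB
N = −174 + 45.76 + 8.02 = −120.22 dBm
SNR = P_sig − N = −94.1 − (−120.22) = 26.12 dB → 26.1 dB

26.1 dB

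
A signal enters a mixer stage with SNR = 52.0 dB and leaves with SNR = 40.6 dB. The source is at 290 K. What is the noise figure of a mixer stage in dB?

NF (dB) = SNR_in(dB) − SNR_out(dB) when the source is at T₀
NF = 52.0 − 40.6 = 11.4 dB

11.4 dB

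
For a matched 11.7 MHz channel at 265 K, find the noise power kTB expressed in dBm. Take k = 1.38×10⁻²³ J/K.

P_n = kTB = 1.38×10⁻²³ × 265 × 1.17×10⁷ = 4.28×10⁻¹⁴ W
In dBm: 10 log₁₀(4.28×10⁻¹⁴ / 10⁻³) = −103.7 dBm

−103.7 dBm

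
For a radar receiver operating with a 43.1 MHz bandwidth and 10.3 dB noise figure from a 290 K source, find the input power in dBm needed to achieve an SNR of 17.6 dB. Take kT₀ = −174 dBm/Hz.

−69.8 dBm

Sensitivity = −174 + 10 log₁₀(B) + NF + SNR_min
= −174 + 76.34 + 10.3 + 17.6
= −69.76 dBm → −69.8 dBm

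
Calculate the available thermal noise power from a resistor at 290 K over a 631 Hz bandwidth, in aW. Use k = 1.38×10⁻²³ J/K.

2.53 aW

P_n = kTB = 1.38×10⁻²³ × 290 × 6.31×10² = 2.53×10⁻¹⁸ W = 2.53 aW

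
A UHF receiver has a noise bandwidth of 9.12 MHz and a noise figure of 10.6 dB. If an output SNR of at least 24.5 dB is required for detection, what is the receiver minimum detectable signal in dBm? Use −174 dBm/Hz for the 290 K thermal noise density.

Sensitivity = −174 + 10 log₁₀(B) + NF + SNR_min
= −174 + 69.6 + 10.6 + 24.5
= −69.3 dBm → −69.3 dBm

−69.3 dBm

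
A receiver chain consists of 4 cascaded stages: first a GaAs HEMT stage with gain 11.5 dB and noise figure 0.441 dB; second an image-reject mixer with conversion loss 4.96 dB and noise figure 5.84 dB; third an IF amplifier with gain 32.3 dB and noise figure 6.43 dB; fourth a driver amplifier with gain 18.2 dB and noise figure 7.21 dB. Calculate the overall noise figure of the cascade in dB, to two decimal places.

Convert to linear (a loss of L dB is a gain of −L dB): F_i = 10^(NF_i/10), G_i = 10^(G_i,dB/10)
  Stage 1: F_1 = 10^(0.441/10) = 1.107, G_1 = 10^(11.5/10) = 14.13
  Stage 2: F_2 = 10^(5.84/10) = 3.837, G_2 = 10^(−4.96/10) = 0.3192
  Stage 3: F_3 = 10^(6.43/10) = 4.395, G_3 = 10^(32.3/10) = 1698
  Stage 4: F_4 = 10^(7.21/10) = 5.260, G_4 = 10^(18.2/10) = 66.07
Friis cascade:
  F = 1.107 + (3.837 − 1)/14.13 + (4.395 − 1)/4.508 + (5.260 − 1)/7656 = 2.061
NF = 10 log₁₀(2.061) = 3.14 dB

3.14 dB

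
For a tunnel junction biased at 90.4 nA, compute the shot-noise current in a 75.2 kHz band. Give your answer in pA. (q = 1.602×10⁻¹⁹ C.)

46.7 pA

I_n = √(2qI·B)
2qI·B = 2 × 1.602×10⁻¹⁹ × 9.04×10⁻⁸ × 7.52×10⁴ = 2.18×10⁻²¹ A²
I_n = √(2.18×10⁻²¹) = 4.67×10⁻¹¹ A = 46.7 pA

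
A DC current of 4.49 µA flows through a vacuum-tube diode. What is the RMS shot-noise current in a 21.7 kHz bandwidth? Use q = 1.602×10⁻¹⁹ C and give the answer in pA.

I_n = √(2qI·B)
2qI·B = 2 × 1.602×10⁻¹⁹ × 4.49×10⁻⁶ × 2.17×10⁴ = 3.12×10⁻²⁰ A²
I_n = √(3.12×10⁻²⁰) = 1.77×10⁻¹⁰ A = 177 pA

177 pA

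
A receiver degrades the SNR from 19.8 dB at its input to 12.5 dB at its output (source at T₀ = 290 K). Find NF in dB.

NF (dB) = SNR_in(dB) − SNR_out(dB) when the source is at T₀
NF = 19.8 − 12.5 = 7.3 dB

7.3 dB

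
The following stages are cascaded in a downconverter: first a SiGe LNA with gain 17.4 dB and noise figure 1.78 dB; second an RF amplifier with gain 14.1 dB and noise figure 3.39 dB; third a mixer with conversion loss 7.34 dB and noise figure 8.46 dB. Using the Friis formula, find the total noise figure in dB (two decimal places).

1.85 dB

Convert to linear (a loss of L dB is a gain of −L dB): F_i = 10^(NF_i/10), G_i = 10^(G_i,dB/10)
  Stage 1: F_1 = 10^(1.78/10) = 1.507, G_1 = 10^(17.4/10) = 54.95
  Stage 2: F_2 = 10^(3.39/10) = 2.183, G_2 = 10^(14.1/10) = 25.70
  Stage 3: F_3 = 10^(8.46/10) = 7.015, G_3 = 10^(−7.34/10) = 0.1845
Friis cascade:
  F = 1.507 + (2.183 − 1)/54.95 + (7.015 − 1)/1413 = 1.532
NF = 10 log₁₀(1.532) = 1.85 dB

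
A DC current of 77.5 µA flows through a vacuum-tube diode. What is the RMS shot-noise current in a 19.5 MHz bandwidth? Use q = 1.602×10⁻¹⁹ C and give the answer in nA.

I_n = √(2qI·B)
2qI·B = 2 × 1.602×10⁻¹⁹ × 7.75×10⁻⁵ × 1.95×10⁷ = 4.84×10⁻¹⁶ A²
I_n = √(4.84×10⁻¹⁶) = 2.20×10⁻⁸ A = 22.0 nA

22.0 nA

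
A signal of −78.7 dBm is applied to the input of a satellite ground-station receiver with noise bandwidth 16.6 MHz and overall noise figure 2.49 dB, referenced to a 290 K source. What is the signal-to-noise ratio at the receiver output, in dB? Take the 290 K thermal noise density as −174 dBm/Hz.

20.6 dB

Noise floor: N = −174 + 10 log₁₀(B) + NF
10 log₁₀(1.66×10⁷) = 72.2 dB
N = −174 + 72.2 + 2.49 = −99.31 dBm
SNR = P_sig − N = −78.7 − (−99.31) = 20.61 dB → 20.6 dB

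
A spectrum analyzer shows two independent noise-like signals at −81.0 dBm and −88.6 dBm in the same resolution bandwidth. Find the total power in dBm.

Convert to linear, add, convert back:
P₁ = 7.94×10⁻¹² W, P₂ = 1.38×10⁻¹² W
P_tot = 9.32×10⁻¹² W → 10 log₁₀(P_tot / 10⁻³) = −80.3 dBm

−80.3 dBm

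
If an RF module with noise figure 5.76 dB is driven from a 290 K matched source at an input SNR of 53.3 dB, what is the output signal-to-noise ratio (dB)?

By definition F = SNR_in/SNR_out, so in dB: SNR_out = SNR_in − NF
SNR_out = 53.3 − 5.76 = 47.54 dB

47.54 dB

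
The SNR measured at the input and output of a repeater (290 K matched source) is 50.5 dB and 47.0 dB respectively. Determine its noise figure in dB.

NF (dB) = SNR_in(dB) − SNR_out(dB) when the source is at T₀
NF = 50.5 − 47.0 = 3.5 dB

3.5 dB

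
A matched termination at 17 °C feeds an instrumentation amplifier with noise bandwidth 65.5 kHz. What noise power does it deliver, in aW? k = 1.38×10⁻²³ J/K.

T = 17 °C + 273.15 = 290.15 K
P_n = kTB = 1.38×10⁻²³ × 290.15 × 6.55×10⁴ = 2.62×10⁻¹⁶ W = 262 aW

262 aW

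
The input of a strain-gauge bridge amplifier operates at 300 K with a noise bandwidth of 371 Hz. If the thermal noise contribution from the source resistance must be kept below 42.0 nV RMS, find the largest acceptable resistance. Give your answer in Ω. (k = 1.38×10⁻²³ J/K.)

Johnson–Nyquist: V_n = √(4kTRB) ⇒ R = V_n² / (4kTB)
4kTB = 4 × 1.38×10⁻²³ × 300 × 3.71×10² = 6.14×10⁻¹⁸
R = (4.20×10⁻⁸)² / 6.14×10⁻¹⁸ = 2.87×10² Ω = 287 Ω

287 Ω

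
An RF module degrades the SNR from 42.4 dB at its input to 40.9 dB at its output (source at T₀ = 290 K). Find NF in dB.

1.5 dB

NF (dB) = SNR_in(dB) − SNR_out(dB) when the source is at T₀
NF = 42.4 − 40.9 = 1.5 dB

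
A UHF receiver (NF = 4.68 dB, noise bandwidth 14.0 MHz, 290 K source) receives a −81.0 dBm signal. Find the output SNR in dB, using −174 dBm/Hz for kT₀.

Noise floor: N = −174 + 10 log₁₀(B) + NF
10 log₁₀(1.40×10⁷) = 71.46 dB
N = −174 + 71.46 + 4.68 = −97.86 dBm
SNR = P_sig − N = −81.0 − (−97.86) = 16.86 dB → 16.9 dB

16.9 dB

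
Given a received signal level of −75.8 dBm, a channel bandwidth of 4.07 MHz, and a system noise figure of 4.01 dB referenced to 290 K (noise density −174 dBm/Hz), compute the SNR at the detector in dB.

28.1 dB

Noise floor: N = −174 + 10 log₁₀(B) + NF
10 log₁₀(4.07×10⁶) = 66.1 dB
N = −174 + 66.1 + 4.01 = −103.89 dBm
SNR = P_sig − N = −75.8 − (−103.89) = 28.09 dB → 28.1 dB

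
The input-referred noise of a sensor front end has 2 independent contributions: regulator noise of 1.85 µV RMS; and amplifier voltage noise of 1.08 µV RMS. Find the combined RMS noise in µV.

2.14 µV

Uncorrelated sources add in power (mean-square): V_tot = √(ΣV_i²)
V_tot = √[(1.85×10⁻⁶)² + (1.08×10⁻⁶)²] = 2.14×10⁻⁶ V = 2.14 µV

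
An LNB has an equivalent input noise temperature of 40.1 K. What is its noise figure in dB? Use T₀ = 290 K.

0.562 dB

F = 1 + T_e/T₀ = 1 + 40.1/290 = 1.13828
NF = 10 log₁₀(1.13828) = 0.562 dB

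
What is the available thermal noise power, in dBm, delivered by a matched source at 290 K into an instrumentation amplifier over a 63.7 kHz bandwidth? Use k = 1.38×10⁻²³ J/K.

P_n = kTB = 1.38×10⁻²³ × 290 × 6.37×10⁴ = 2.55×10⁻¹⁶ W
In dBm: 10 log₁₀(2.55×10⁻¹⁶ / 10⁻³) = −125.9 dBm

−125.9 dBm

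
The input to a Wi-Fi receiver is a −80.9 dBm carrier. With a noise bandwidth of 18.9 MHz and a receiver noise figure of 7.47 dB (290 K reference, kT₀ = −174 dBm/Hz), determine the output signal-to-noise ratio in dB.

12.9 dB

Noise floor: N = −174 + 10 log₁₀(B) + NF
10 log₁₀(1.89×10⁷) = 72.76 dB
N = −174 + 72.76 + 7.47 = −93.77 dBm
SNR = P_sig − N = −80.9 − (−93.77) = 12.87 dB → 12.9 dB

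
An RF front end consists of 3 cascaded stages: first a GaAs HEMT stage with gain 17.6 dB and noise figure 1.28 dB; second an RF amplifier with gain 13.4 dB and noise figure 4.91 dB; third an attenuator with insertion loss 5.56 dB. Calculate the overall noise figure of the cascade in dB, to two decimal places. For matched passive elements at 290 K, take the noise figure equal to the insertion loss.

1.40 dB

Convert to linear (a loss of L dB is a gain of −L dB): F_i = 10^(NF_i/10), G_i = 10^(G_i,dB/10)
  Stage 1: F_1 = 10^(1.28/10) = 1.343, G_1 = 10^(17.6/10) = 57.54
  Stage 2: F_2 = 10^(4.91/10) = 3.097, G_2 = 10^(13.4/10) = 21.88
  Stage 3: F_3 = 10^(5.56/10) = 3.597, G_3 = 10^(−5.56/10) = 0.2780
Friis cascade:
  F = 1.343 + (3.097 − 1)/57.54 + (3.597 − 1)/1259 = 1.381
NF = 10 log₁₀(1.381) = 1.40 dB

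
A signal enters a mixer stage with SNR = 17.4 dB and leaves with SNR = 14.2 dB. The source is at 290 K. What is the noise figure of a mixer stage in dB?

NF (dB) = SNR_in(dB) − SNR_out(dB) when the source is at T₀
NF = 17.4 − 14.2 = 3.2 dB

3.2 dB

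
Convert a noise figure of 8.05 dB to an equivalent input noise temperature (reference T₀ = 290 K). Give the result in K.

1561 K

F = 10^(8.05/10) = 6.38263
T_e = (F − 1)·T₀ = (6.38263 − 1) × 290 = 1561 K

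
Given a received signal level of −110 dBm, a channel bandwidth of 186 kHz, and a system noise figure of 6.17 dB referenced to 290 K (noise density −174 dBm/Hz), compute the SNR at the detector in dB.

5.1 dB

Noise floor: N = −174 + 10 log₁₀(B) + NF
10 log₁₀(1.86×10⁵) = 52.7 dB
N = −174 + 52.7 + 6.17 = −115.13 dBm
SNR = P_sig − N = −110 − (−115.13) = 5.13 dB → 5.1 dB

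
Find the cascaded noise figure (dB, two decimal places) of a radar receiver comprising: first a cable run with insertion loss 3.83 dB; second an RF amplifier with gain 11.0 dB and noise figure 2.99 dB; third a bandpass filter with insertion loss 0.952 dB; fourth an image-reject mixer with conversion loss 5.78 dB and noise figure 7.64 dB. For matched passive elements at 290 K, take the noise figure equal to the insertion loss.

Convert to linear (a loss of L dB is a gain of −L dB): F_i = 10^(NF_i/10), G_i = 10^(G_i,dB/10)
  Stage 1: F_1 = 10^(3.83/10) = 2.415, G_1 = 10^(−3.83/10) = 0.4140
  Stage 2: F_2 = 10^(2.99/10) = 1.991, G_2 = 10^(11.0/10) = 12.59
  Stage 3: F_3 = 10^(0.952/10) = 1.245, G_3 = 10^(−0.952/10) = 0.8032
  Stage 4: F_4 = 10^(7.64/10) = 5.808, G_4 = 10^(−5.78/10) = 0.2642
Friis cascade:
  F = 2.415 + (1.991 − 1)/0.4140 + (1.245 − 1)/5.212 + (5.808 − 1)/4.186 = 6.004
NF = 10 log₁₀(6.004) = 7.78 dB

7.78 dB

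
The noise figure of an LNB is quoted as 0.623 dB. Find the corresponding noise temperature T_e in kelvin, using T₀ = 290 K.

44.7 K

F = 10^(0.623/10) = 1.15425
T_e = (F − 1)·T₀ = (1.15425 − 1) × 290 = 44.7 K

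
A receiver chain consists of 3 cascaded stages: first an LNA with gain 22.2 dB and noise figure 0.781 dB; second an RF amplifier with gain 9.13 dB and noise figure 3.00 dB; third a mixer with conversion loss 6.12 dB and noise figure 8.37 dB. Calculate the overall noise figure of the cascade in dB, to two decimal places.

0.82 dB

Convert to linear (a loss of L dB is a gain of −L dB): F_i = 10^(NF_i/10), G_i = 10^(G_i,dB/10)
  Stage 1: F_1 = 10^(0.781/10) = 1.197, G_1 = 10^(22.2/10) = 166.0
  Stage 2: F_2 = 10^(3.00/10) = 1.995, G_2 = 10^(9.13/10) = 8.185
  Stage 3: F_3 = 10^(8.37/10) = 6.871, G_3 = 10^(−6.12/10) = 0.2443
Friis cascade:
  F = 1.197 + (1.995 − 1)/166.0 + (6.871 − 1)/1358 = 1.207
NF = 10 log₁₀(1.207) = 0.82 dB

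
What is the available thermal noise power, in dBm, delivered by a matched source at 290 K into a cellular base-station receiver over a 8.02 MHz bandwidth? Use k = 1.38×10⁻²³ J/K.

−104.9 dBm

P_n = kTB = 1.38×10⁻²³ × 290 × 8.02×10⁶ = 3.21×10⁻¹⁴ W
In dBm: 10 log₁₀(3.21×10⁻¹⁴ / 10⁻³) = −104.9 dBm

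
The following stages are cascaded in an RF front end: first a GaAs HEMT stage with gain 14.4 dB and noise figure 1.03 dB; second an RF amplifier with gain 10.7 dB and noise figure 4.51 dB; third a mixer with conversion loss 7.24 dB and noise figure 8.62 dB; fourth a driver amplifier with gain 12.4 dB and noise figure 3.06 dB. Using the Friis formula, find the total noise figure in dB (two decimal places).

Convert to linear (a loss of L dB is a gain of −L dB): F_i = 10^(NF_i/10), G_i = 10^(G_i,dB/10)
  Stage 1: F_1 = 10^(1.03/10) = 1.268, G_1 = 10^(14.4/10) = 27.54
  Stage 2: F_2 = 10^(4.51/10) = 2.825, G_2 = 10^(10.7/10) = 11.75
  Stage 3: F_3 = 10^(8.62/10) = 7.278, G_3 = 10^(−7.24/10) = 0.1888
  Stage 4: F_4 = 10^(3.06/10) = 2.023, G_4 = 10^(12.4/10) = 17.38
Friis cascade:
  F = 1.268 + (2.825 − 1)/27.54 + (7.278 − 1)/323.6 + (2.023 − 1)/61.09 = 1.370
NF = 10 log₁₀(1.370) = 1.37 dB

1.37 dB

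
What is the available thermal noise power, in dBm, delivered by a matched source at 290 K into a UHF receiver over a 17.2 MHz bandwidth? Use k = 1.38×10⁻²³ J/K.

−101.6 dBm

P_n = kTB = 1.38×10⁻²³ × 290 × 1.72×10⁷ = 6.88×10⁻¹⁴ W
In dBm: 10 log₁₀(6.88×10⁻¹⁴ / 10⁻³) = −101.6 dBm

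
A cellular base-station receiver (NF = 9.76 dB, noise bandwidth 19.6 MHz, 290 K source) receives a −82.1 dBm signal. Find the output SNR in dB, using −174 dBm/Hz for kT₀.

9.2 dB

Noise floor: N = −174 + 10 log₁₀(B) + NF
10 log₁₀(1.96×10⁷) = 72.92 dB
N = −174 + 72.92 + 9.76 = −91.32 dBm
SNR = P_sig − N = −82.1 − (−91.32) = 9.22 dB → 9.2 dB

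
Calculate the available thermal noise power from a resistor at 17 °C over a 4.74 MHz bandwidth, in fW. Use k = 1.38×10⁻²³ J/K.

19.0 fW

T = 17 °C + 273.15 = 290.15 K
P_n = kTB = 1.38×10⁻²³ × 290.15 × 4.74×10⁶ = 1.90×10⁻¹⁴ W = 19.0 fW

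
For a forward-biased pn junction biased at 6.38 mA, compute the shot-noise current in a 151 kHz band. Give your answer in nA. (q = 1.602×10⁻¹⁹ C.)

I_n = √(2qI·B)
2qI·B = 2 × 1.602×10⁻¹⁹ × 6.38×10⁻³ × 1.51×10⁵ = 3.09×10⁻¹⁶ A²
I_n = √(3.09×10⁻¹⁶) = 1.76×10⁻⁸ A = 17.6 nA

17.6 nA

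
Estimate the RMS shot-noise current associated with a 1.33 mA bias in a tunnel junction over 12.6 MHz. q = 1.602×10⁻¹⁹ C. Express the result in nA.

73.3 nA

I_n = √(2qI·B)
2qI·B = 2 × 1.602×10⁻¹⁹ × 1.33×10⁻³ × 1.26×10⁷ = 5.37×10⁻¹⁵ A²
I_n = √(5.37×10⁻¹⁵) = 7.33×10⁻⁸ A = 73.3 nA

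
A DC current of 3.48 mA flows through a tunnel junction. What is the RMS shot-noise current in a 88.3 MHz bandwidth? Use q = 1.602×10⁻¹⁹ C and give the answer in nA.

314 nA

I_n = √(2qI·B)
2qI·B = 2 × 1.602×10⁻¹⁹ × 3.48×10⁻³ × 8.83×10⁷ = 9.85×10⁻¹⁴ A²
I_n = √(9.85×10⁻¹⁴) = 3.14×10⁻⁷ A = 314 nA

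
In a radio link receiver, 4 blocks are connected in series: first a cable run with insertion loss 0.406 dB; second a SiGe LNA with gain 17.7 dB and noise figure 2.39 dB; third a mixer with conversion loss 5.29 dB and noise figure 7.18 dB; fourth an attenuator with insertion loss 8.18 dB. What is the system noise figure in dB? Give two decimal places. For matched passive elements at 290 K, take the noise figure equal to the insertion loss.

3.68 dB

Convert to linear (a loss of L dB is a gain of −L dB): F_i = 10^(NF_i/10), G_i = 10^(G_i,dB/10)
  Stage 1: F_1 = 10^(0.406/10) = 1.098, G_1 = 10^(−0.406/10) = 0.9108
  Stage 2: F_2 = 10^(2.39/10) = 1.734, G_2 = 10^(17.7/10) = 58.88
  Stage 3: F_3 = 10^(7.18/10) = 5.224, G_3 = 10^(−5.29/10) = 0.2958
  Stage 4: F_4 = 10^(8.18/10) = 6.577, G_4 = 10^(−8.18/10) = 0.1521
Friis cascade:
  F = 1.098 + (1.734 − 1)/0.9108 + (5.224 − 1)/53.63 + (6.577 − 1)/15.86 = 2.334
NF = 10 log₁₀(2.334) = 3.68 dB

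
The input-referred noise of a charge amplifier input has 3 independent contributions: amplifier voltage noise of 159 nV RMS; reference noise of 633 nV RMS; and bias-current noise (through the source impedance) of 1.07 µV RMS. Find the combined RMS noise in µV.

Uncorrelated sources add in power (mean-square): V_tot = √(ΣV_i²)
V_tot = √[(1.59×10⁻⁷)² + (6.33×10⁻⁷)² + (1.07×10⁻⁶)²] = 1.25×10⁻⁶ V = 1.25 µV

1.25 µV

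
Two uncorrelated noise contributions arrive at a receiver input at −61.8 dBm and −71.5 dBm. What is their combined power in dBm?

Convert to linear, add, convert back:
P₁ = 6.61×10⁻¹⁰ W, P₂ = 7.08×10⁻¹¹ W
P_tot = 7.31×10⁻¹⁰ W → 10 log₁₀(P_tot / 10⁻³) = −61.4 dBm

−61.4 dBm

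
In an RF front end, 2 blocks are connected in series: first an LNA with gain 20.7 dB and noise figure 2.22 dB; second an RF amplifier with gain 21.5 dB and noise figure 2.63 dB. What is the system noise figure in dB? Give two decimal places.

Convert to linear (a loss of L dB is a gain of −L dB): F_i = 10^(NF_i/10), G_i = 10^(G_i,dB/10)
  Stage 1: F_1 = 10^(2.22/10) = 1.667, G_1 = 10^(20.7/10) = 117.5
  Stage 2: F_2 = 10^(2.63/10) = 1.832, G_2 = 10^(21.5/10) = 141.3
Friis cascade:
  F = 1.667 + (1.832 − 1)/117.5 = 1.674
NF = 10 log₁₀(1.674) = 2.24 dB

2.24 dB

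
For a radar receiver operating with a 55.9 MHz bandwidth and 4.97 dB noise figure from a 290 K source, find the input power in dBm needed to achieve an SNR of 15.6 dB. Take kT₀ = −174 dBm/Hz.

−76.0 dBm

Sensitivity = −174 + 10 log₁₀(B) + NF + SNR_min
= −174 + 77.47 + 4.97 + 15.6
= −75.96 dBm → −76.0 dBm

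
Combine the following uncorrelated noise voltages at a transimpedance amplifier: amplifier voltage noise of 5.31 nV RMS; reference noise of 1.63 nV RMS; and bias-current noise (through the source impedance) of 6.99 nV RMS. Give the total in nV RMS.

8.93 nV

Uncorrelated sources add in power (mean-square): V_tot = √(ΣV_i²)
V_tot = √[(5.31×10⁻⁹)² + (1.63×10⁻⁹)² + (6.99×10⁻⁹)²] = 8.93×10⁻⁹ V = 8.93 nV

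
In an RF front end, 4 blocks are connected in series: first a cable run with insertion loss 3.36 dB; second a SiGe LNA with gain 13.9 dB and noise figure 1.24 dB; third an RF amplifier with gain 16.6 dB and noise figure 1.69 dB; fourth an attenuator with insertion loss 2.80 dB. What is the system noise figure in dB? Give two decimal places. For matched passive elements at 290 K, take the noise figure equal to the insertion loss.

Convert to linear (a loss of L dB is a gain of −L dB): F_i = 10^(NF_i/10), G_i = 10^(G_i,dB/10)
  Stage 1: F_1 = 10^(3.36/10) = 2.168, G_1 = 10^(−3.36/10) = 0.4613
  Stage 2: F_2 = 10^(1.24/10) = 1.330, G_2 = 10^(13.9/10) = 24.55
  Stage 3: F_3 = 10^(1.69/10) = 1.476, G_3 = 10^(16.6/10) = 45.71
  Stage 4: F_4 = 10^(2.80/10) = 1.905, G_4 = 10^(−2.80/10) = 0.5248
Friis cascade:
  F = 2.168 + (1.330 − 1)/0.4613 + (1.476 − 1)/11.32 + (1.905 − 1)/517.6 = 2.928
NF = 10 log₁₀(2.928) = 4.67 dB

4.67 dB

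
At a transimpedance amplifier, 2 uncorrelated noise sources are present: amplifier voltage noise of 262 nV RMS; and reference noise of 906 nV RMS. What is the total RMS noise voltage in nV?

Uncorrelated sources add in power (mean-square): V_tot = √(ΣV_i²)
V_tot = √[(2.62×10⁻⁷)² + (9.06×10⁻⁷)²] = 9.43×10⁻⁷ V = 943 nV

943 nV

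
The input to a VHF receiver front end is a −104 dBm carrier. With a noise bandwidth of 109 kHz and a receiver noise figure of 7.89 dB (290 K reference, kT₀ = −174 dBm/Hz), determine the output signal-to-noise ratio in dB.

Noise floor: N = −174 + 10 log₁₀(B) + NF
10 log₁₀(1.09×10⁵) = 50.37 dB
N = −174 + 50.37 + 7.89 = −115.74 dBm
SNR = P_sig − N = −104 − (−115.74) = 11.74 dB → 11.7 dB

11.7 dB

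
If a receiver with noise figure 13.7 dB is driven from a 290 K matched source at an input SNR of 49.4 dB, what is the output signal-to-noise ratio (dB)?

By definition F = SNR_in/SNR_out, so in dB: SNR_out = SNR_in − NF
SNR_out = 49.4 − 13.7 = 35.7 dB

35.7 dB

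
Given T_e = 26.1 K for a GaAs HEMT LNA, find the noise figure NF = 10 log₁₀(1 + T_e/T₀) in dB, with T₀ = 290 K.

F = 1 + T_e/T₀ = 1 + 26.1/290 = 1.09
NF = 10 log₁₀(1.09) = 0.374 dB

0.374 dB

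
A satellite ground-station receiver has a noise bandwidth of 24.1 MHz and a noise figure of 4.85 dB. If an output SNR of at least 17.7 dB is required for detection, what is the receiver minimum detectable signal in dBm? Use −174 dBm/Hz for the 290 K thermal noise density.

−77.6 dBm

Sensitivity = −174 + 10 log₁₀(B) + NF + SNR_min
= −174 + 73.82 + 4.85 + 17.7
= −77.63 dBm → −77.6 dBm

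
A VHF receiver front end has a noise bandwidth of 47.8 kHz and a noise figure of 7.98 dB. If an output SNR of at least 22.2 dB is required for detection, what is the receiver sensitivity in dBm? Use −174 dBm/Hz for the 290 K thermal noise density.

−97.0 dBm

Sensitivity = −174 + 10 log₁₀(B) + NF + SNR_min
= −174 + 46.79 + 7.98 + 22.2
= −97.03 dBm → −97.0 dBm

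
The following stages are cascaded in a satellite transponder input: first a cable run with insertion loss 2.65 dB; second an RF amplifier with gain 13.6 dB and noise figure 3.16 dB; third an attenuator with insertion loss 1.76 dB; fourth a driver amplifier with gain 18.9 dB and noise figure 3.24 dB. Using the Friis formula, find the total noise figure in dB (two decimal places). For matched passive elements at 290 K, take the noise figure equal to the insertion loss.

Convert to linear (a loss of L dB is a gain of −L dB): F_i = 10^(NF_i/10), G_i = 10^(G_i,dB/10)
  Stage 1: F_1 = 10^(2.65/10) = 1.841, G_1 = 10^(−2.65/10) = 0.5433
  Stage 2: F_2 = 10^(3.16/10) = 2.070, G_2 = 10^(13.6/10) = 22.91
  Stage 3: F_3 = 10^(1.76/10) = 1.500, G_3 = 10^(−1.76/10) = 0.6668
  Stage 4: F_4 = 10^(3.24/10) = 2.109, G_4 = 10^(18.9/10) = 77.62
Friis cascade:
  F = 1.841 + (2.070 − 1)/0.5433 + (1.500 − 1)/12.45 + (2.109 − 1)/8.299 = 3.984
NF = 10 log₁₀(3.984) = 6.00 dB

6.00 dB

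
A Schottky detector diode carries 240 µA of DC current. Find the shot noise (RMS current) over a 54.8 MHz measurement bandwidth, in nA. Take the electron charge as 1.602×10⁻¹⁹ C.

64.9 nA

I_n = √(2qI·B)
2qI·B = 2 × 1.602×10⁻¹⁹ × 2.40×10⁻⁴ × 5.48×10⁷ = 4.21×10⁻¹⁵ A²
I_n = √(4.21×10⁻¹⁵) = 6.49×10⁻⁸ A = 64.9 nA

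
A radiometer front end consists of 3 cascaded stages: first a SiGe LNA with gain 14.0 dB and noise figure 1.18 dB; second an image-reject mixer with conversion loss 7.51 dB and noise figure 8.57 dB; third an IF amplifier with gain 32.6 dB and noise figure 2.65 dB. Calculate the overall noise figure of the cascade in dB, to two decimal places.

Convert to linear (a loss of L dB is a gain of −L dB): F_i = 10^(NF_i/10), G_i = 10^(G_i,dB/10)
  Stage 1: F_1 = 10^(1.18/10) = 1.312, G_1 = 10^(14.0/10) = 25.12
  Stage 2: F_2 = 10^(8.57/10) = 7.194, G_2 = 10^(−7.51/10) = 0.1774
  Stage 3: F_3 = 10^(2.65/10) = 1.841, G_3 = 10^(32.6/10) = 1820
Friis cascade:
  F = 1.312 + (7.194 − 1)/25.12 + (1.841 − 1)/4.457 = 1.747
NF = 10 log₁₀(1.747) = 2.42 dB

2.42 dB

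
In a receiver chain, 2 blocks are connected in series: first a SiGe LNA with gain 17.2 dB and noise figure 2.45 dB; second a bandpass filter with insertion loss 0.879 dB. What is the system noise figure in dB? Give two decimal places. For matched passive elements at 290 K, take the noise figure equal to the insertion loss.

Convert to linear (a loss of L dB is a gain of −L dB): F_i = 10^(NF_i/10), G_i = 10^(G_i,dB/10)
  Stage 1: F_1 = 10^(2.45/10) = 1.758, G_1 = 10^(17.2/10) = 52.48
  Stage 2: F_2 = 10^(0.879/10) = 1.224, G_2 = 10^(−0.879/10) = 0.8168
Friis cascade:
  F = 1.758 + (1.224 − 1)/52.48 = 1.762
NF = 10 log₁₀(1.762) = 2.46 dB

2.46 dB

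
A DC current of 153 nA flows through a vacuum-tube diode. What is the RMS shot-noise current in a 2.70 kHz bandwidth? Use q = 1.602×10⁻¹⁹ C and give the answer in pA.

11.5 pA

I_n = √(2qI·B)
2qI·B = 2 × 1.602×10⁻¹⁹ × 1.53×10⁻⁷ × 2.70×10³ = 1.32×10⁻²² A²
I_n = √(1.32×10⁻²²) = 1.15×10⁻¹¹ A = 11.5 pA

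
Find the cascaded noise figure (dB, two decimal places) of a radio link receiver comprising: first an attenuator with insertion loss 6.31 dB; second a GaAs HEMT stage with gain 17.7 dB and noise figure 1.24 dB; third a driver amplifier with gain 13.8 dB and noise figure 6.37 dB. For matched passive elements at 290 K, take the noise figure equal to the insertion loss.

Convert to linear (a loss of L dB is a gain of −L dB): F_i = 10^(NF_i/10), G_i = 10^(G_i,dB/10)
  Stage 1: F_1 = 10^(6.31/10) = 4.276, G_1 = 10^(−6.31/10) = 0.2339
  Stage 2: F_2 = 10^(1.24/10) = 1.330, G_2 = 10^(17.7/10) = 58.88
  Stage 3: F_3 = 10^(6.37/10) = 4.335, G_3 = 10^(13.8/10) = 23.99
Friis cascade:
  F = 4.276 + (1.330 − 1)/0.2339 + (4.335 − 1)/13.77 = 5.931
NF = 10 log₁₀(5.931) = 7.73 dB

7.73 dB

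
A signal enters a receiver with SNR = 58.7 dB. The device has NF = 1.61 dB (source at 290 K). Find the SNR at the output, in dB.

By definition F = SNR_in/SNR_out, so in dB: SNR_out = SNR_in − NF
SNR_out = 58.7 − 1.61 = 57.09 dB

57.09 dB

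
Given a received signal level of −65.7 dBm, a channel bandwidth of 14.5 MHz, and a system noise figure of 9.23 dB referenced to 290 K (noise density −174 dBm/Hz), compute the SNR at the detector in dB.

Noise floor: N = −174 + 10 log₁₀(B) + NF
10 log₁₀(1.45×10⁷) = 71.61 dB
N = −174 + 71.61 + 9.23 = −93.16 dBm
SNR = P_sig − N = −65.7 − (−93.16) = 27.46 dB → 27.5 dB

27.5 dB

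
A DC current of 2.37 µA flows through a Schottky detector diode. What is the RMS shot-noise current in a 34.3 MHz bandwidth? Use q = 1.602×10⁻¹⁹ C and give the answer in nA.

5.10 nA

I_n = √(2qI·B)
2qI·B = 2 × 1.602×10⁻¹⁹ × 2.37×10⁻⁶ × 3.43×10⁷ = 2.60×10⁻¹⁷ A²
I_n = √(2.60×10⁻¹⁷) = 5.10×10⁻⁹ A = 5.10 nA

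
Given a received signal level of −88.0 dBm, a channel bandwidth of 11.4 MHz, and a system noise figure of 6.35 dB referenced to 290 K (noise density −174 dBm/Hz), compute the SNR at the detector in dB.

9.1 dB

Noise floor: N = −174 + 10 log₁₀(B) + NF
10 log₁₀(1.14×10⁷) = 70.57 dB
N = −174 + 70.57 + 6.35 = −97.08 dBm
SNR = P_sig − N = −88.0 − (−97.08) = 9.08 dB → 9.1 dB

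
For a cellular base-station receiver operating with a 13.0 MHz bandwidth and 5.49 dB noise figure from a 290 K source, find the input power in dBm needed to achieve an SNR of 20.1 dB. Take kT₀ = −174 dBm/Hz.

Sensitivity = −174 + 10 log₁₀(B) + NF + SNR_min
= −174 + 71.14 + 5.49 + 20.1
= −77.27 dBm → −77.3 dBm

−77.3 dBm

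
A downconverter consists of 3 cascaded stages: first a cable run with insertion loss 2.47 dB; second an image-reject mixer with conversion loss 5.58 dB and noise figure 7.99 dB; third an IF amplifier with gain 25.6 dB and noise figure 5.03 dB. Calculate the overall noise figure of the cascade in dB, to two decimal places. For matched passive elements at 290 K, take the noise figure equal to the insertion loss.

13.99 dB

Convert to linear (a loss of L dB is a gain of −L dB): F_i = 10^(NF_i/10), G_i = 10^(G_i,dB/10)
  Stage 1: F_1 = 10^(2.47/10) = 1.766, G_1 = 10^(−2.47/10) = 0.5662
  Stage 2: F_2 = 10^(7.99/10) = 6.295, G_2 = 10^(−5.58/10) = 0.2767
  Stage 3: F_3 = 10^(5.03/10) = 3.184, G_3 = 10^(25.6/10) = 363.1
Friis cascade:
  F = 1.766 + (6.295 − 1)/0.5662 + (3.184 − 1)/0.1567 = 25.06
NF = 10 log₁₀(25.06) = 13.99 dB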